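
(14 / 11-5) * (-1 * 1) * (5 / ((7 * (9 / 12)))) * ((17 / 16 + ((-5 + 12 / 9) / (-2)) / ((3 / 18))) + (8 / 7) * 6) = 434395 / 6468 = 67.16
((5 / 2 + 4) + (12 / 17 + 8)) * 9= 4653 / 34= 136.85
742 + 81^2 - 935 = 6368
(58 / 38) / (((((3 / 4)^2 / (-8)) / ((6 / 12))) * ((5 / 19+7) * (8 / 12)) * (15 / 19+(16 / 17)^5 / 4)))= -12517459312 / 5439668337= -2.30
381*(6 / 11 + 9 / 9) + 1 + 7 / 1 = 6565 / 11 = 596.82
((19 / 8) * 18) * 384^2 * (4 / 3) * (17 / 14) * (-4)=-285769728 / 7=-40824246.86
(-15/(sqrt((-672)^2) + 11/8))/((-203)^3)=120/45064555249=0.00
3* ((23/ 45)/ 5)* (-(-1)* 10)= 46/ 15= 3.07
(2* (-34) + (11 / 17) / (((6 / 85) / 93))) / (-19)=-1569 / 38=-41.29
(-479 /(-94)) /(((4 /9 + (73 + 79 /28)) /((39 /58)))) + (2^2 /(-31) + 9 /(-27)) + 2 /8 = -1631636347 /9744724884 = -0.17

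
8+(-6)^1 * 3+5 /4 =-35 /4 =-8.75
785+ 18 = 803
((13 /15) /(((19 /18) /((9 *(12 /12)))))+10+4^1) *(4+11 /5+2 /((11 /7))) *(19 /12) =69596 /275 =253.08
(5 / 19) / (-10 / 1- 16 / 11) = -0.02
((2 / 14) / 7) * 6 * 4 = 24 / 49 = 0.49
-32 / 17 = -1.88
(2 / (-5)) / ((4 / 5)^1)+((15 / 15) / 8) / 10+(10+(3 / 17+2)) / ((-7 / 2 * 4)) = -12921 / 9520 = -1.36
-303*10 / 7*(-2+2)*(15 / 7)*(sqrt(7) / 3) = 0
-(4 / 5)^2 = -16 / 25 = -0.64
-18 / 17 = -1.06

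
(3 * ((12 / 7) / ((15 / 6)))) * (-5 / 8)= -9 / 7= -1.29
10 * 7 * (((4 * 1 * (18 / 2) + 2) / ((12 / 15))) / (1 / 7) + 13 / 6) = 70280 / 3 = 23426.67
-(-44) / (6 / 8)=176 / 3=58.67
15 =15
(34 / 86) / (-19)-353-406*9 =-3273736 / 817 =-4007.02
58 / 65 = 0.89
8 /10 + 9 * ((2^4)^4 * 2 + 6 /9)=5898274 /5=1179654.80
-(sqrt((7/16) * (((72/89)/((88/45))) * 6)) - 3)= 3 - 9 * sqrt(205590)/3916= 1.96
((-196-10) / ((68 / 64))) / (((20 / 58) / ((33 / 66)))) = -23896 / 85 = -281.13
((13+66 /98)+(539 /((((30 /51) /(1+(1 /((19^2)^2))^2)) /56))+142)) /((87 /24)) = 1713271405131683616 /120668215406305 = 14198.20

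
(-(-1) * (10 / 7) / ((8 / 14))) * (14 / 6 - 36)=-505 / 6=-84.17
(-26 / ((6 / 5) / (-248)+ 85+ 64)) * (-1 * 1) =16120 / 92377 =0.17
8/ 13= 0.62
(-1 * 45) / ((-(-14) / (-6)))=135 / 7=19.29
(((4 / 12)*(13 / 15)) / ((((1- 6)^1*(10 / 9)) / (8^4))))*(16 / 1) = -425984 / 125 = -3407.87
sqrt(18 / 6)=sqrt(3)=1.73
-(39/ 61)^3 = -59319/ 226981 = -0.26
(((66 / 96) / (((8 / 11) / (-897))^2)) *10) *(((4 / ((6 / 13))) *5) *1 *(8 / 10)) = 23203582545 / 64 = 362555977.27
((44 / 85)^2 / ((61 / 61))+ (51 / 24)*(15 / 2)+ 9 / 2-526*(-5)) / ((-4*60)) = -102140517 / 9248000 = -11.04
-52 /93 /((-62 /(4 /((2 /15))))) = 260 /961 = 0.27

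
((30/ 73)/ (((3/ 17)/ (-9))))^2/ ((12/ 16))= 3121200/ 5329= 585.70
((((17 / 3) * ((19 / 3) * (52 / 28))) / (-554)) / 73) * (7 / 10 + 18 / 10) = -20995 / 5095692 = -0.00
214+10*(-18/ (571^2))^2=22748785010974/ 106302733681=214.00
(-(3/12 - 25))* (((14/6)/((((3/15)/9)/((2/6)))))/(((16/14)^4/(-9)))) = -74875185/16384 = -4570.02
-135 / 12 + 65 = 215 / 4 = 53.75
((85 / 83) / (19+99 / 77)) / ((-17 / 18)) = -315 / 5893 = -0.05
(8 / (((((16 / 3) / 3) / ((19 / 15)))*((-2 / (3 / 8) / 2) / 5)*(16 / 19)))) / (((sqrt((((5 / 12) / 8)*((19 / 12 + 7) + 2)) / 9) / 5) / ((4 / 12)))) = -85.47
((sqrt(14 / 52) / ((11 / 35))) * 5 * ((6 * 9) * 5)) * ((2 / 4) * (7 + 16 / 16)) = 94500 * sqrt(182) / 143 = 8915.21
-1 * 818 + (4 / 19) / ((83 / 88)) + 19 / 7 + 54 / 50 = -224638822 / 275975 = -813.98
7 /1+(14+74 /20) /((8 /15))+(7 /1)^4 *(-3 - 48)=-1958573 /16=-122410.81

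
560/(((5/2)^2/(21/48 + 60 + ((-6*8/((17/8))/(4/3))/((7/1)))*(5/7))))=3129884/595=5260.31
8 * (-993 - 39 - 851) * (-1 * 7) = 105448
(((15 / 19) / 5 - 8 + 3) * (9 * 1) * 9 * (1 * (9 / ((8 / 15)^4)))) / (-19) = 848829375 / 369664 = 2296.22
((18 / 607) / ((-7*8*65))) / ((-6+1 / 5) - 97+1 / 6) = 27 / 340149446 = 0.00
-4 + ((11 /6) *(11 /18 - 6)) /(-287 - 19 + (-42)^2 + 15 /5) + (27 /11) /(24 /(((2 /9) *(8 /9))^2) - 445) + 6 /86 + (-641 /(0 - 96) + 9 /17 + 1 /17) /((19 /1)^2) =-77831544415639801 /19944334837402272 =-3.90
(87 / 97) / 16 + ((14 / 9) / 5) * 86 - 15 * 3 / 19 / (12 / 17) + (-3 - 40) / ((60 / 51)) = -17374751 / 1326960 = -13.09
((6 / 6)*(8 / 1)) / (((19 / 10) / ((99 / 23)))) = 18.12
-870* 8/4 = -1740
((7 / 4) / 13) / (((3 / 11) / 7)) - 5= -241 / 156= -1.54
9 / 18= 1 / 2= 0.50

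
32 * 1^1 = 32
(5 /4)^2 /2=25 /32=0.78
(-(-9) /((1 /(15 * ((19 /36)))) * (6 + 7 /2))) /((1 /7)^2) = 735 /2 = 367.50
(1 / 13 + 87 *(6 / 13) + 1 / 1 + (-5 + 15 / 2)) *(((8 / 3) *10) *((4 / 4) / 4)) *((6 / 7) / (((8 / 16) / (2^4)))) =727680 / 91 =7996.48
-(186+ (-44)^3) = 84998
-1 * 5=-5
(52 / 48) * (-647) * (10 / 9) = -42055 / 54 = -778.80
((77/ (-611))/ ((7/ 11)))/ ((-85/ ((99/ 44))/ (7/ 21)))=363/ 207740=0.00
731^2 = 534361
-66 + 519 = 453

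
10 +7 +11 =28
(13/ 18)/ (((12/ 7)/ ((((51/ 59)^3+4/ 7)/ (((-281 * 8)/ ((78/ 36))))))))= -295762337/ 598352821632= -0.00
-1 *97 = -97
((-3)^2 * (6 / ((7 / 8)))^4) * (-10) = -477757440 / 2401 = -198982.69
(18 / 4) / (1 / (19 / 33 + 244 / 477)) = 4.89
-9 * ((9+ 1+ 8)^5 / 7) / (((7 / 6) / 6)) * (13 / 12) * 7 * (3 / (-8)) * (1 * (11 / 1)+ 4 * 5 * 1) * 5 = 38550730140 / 7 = 5507247162.86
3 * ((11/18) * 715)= 7865/6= 1310.83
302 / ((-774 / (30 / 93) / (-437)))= 55.00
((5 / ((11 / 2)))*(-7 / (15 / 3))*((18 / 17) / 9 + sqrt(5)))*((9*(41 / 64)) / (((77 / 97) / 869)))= -2827647*sqrt(5) / 352 - 2827647 / 2992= -18907.60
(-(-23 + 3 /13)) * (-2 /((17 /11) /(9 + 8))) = -6512 /13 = -500.92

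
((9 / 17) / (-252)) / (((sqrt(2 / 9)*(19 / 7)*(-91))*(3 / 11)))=11*sqrt(2) / 235144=0.00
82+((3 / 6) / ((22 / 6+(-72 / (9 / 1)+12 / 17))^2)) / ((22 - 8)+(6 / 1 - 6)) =78583201 / 958300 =82.00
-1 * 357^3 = -45499293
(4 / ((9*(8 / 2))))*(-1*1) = -1 / 9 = -0.11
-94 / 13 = -7.23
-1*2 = -2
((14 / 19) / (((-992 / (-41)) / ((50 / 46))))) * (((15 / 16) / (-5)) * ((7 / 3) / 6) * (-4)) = 50225 / 5202048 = 0.01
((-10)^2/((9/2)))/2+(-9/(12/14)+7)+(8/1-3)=227/18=12.61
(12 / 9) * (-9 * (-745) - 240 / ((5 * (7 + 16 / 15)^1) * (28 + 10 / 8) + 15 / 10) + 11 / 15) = 8448968 / 945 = 8940.71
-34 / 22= -17 / 11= -1.55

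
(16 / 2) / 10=4 / 5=0.80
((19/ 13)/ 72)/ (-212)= -19/ 198432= -0.00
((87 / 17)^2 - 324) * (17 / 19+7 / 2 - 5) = 1979541 / 10982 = 180.25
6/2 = 3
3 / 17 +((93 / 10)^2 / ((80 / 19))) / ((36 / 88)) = 3426433 / 68000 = 50.39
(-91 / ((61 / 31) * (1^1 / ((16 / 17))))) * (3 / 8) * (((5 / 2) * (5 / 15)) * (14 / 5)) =-39494 / 1037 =-38.08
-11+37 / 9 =-62 / 9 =-6.89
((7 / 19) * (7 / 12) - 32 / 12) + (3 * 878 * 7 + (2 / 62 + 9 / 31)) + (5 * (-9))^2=20460.87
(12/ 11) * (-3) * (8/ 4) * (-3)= 216/ 11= 19.64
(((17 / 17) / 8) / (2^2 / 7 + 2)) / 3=7 / 432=0.02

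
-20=-20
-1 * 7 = -7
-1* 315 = -315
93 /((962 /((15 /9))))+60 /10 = 5927 /962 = 6.16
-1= -1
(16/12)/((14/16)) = 32/21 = 1.52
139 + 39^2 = 1660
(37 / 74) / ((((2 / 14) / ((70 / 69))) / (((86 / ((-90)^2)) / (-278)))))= -2107 / 15537420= -0.00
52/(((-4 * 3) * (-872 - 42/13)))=169/34134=0.00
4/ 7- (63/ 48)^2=-2063/ 1792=-1.15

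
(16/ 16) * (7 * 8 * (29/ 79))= 1624/ 79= 20.56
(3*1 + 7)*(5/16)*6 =75/4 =18.75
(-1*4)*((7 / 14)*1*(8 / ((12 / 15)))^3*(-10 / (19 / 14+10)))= 280000 / 159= 1761.01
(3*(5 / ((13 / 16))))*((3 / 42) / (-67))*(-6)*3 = 2160 / 6097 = 0.35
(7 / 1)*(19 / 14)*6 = 57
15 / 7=2.14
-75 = -75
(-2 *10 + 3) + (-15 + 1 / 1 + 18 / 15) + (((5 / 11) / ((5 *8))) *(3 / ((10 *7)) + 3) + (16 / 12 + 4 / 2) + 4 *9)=9.57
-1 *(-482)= 482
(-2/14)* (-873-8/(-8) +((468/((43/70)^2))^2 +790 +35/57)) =-299733815862161/1364101599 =-219729.83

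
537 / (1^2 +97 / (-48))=-25776 / 49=-526.04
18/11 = 1.64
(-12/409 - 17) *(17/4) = -118405/1636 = -72.37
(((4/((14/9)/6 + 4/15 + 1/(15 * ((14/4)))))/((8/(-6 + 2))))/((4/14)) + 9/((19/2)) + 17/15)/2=-157988/29355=-5.38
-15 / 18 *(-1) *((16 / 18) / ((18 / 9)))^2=40 / 243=0.16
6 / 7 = 0.86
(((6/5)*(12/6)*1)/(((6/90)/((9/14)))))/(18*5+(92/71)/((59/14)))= 339309/1324043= 0.26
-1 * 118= -118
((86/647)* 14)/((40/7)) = 2107/6470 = 0.33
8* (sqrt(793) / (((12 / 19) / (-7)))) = -266* sqrt(793) / 3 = -2496.88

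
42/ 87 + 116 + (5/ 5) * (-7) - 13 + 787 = 25621/ 29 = 883.48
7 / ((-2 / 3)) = -21 / 2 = -10.50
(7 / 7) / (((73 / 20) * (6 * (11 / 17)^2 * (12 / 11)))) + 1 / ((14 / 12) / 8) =703907 / 101178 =6.96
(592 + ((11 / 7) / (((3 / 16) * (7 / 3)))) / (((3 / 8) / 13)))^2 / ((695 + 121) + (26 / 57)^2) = 629.00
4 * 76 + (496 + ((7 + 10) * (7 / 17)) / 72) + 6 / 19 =1094965 / 1368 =800.41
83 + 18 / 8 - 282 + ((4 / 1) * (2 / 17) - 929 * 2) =-139691 / 68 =-2054.28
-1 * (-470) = 470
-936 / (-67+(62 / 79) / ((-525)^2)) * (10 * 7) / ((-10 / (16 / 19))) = -2282651280000 / 27718778197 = -82.35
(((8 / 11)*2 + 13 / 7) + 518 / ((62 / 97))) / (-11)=-1942376 / 26257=-73.98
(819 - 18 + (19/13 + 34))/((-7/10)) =-108740/91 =-1194.95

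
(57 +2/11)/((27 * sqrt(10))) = 629 * sqrt(10)/2970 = 0.67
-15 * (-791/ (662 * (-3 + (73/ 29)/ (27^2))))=-7166799/ 1198220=-5.98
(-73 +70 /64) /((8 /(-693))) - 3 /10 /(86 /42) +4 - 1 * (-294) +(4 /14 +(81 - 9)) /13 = 32717903181 /5008640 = 6532.29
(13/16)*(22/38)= 143/304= 0.47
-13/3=-4.33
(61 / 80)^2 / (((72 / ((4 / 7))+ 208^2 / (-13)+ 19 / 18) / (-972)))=0.18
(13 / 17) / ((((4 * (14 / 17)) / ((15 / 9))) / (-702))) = -7605 / 28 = -271.61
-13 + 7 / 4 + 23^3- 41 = 48459 / 4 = 12114.75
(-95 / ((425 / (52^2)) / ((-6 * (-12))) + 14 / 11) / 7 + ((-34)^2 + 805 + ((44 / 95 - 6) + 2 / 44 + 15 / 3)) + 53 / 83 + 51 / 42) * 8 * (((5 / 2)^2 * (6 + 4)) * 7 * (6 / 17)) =1941207127813924800 / 805164803993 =2410943.84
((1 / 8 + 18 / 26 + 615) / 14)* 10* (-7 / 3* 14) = -2241575 / 156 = -14369.07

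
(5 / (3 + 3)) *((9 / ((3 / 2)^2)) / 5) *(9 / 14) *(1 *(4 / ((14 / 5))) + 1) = 1.04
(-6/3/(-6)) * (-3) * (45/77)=-45/77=-0.58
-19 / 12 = -1.58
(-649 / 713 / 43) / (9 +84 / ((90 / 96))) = -3245 / 15114887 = -0.00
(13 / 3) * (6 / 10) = 13 / 5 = 2.60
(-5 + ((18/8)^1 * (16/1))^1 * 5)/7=25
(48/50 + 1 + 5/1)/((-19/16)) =-2784/475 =-5.86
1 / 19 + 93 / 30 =599 / 190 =3.15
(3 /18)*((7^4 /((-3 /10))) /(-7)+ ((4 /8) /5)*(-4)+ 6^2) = 8842 /45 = 196.49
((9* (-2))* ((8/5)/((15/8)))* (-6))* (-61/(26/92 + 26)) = -2155008/10075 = -213.90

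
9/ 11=0.82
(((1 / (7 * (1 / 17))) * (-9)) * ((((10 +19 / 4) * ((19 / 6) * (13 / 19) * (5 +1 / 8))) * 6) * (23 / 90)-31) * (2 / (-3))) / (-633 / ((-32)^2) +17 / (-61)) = -21038689184 / 5882205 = -3576.67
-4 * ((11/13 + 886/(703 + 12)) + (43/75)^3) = -548690504/60328125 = -9.10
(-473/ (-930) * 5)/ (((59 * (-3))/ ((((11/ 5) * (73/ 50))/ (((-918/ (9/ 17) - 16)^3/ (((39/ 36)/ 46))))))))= 4937647/ 24348905437500000000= 0.00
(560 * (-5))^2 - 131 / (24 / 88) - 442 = 23517233 / 3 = 7839077.67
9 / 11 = 0.82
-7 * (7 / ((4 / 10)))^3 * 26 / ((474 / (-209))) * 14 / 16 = 5708077375 / 15168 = 376323.67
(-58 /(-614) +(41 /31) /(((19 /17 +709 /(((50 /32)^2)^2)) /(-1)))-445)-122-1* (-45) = -3960388267025800 /7588163752311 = -521.92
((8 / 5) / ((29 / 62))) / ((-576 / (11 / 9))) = -341 / 46980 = -0.01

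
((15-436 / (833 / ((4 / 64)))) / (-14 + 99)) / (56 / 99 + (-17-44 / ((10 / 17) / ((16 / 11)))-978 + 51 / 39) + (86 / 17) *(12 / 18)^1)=-0.00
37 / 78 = 0.47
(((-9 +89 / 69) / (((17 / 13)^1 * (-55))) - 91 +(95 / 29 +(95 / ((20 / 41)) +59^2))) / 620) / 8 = 26852654921 / 37119350400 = 0.72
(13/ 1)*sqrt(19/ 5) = 13*sqrt(95)/ 5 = 25.34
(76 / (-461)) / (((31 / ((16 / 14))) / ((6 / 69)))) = -1216 / 2300851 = -0.00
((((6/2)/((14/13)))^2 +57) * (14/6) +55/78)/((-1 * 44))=-165779/48048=-3.45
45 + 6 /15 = 227 /5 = 45.40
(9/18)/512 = 1/1024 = 0.00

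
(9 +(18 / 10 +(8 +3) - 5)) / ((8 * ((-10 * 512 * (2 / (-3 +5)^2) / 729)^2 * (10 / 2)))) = 11160261 / 327680000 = 0.03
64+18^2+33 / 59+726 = 65759 / 59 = 1114.56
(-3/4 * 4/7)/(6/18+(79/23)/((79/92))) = -9/91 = -0.10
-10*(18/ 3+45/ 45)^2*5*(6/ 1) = -14700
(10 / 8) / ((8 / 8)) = 5 / 4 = 1.25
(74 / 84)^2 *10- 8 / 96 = 13543 / 1764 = 7.68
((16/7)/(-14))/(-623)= 8/30527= 0.00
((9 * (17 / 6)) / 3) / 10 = 17 / 20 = 0.85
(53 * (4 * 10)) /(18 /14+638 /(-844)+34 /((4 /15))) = 156562 /9455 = 16.56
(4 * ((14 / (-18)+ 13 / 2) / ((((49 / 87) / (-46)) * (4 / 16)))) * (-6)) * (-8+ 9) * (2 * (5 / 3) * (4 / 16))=37388.30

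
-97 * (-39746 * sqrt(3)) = 3855362 * sqrt(3) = 6677682.87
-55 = -55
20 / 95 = 4 / 19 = 0.21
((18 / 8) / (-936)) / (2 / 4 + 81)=-1 / 33904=-0.00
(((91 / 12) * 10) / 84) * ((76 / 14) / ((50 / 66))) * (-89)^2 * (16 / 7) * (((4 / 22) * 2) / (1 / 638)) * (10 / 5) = 39943638592 / 735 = 54345086.52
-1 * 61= -61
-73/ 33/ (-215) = 73/ 7095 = 0.01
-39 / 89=-0.44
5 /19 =0.26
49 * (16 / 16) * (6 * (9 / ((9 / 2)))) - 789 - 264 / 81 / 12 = -16303 / 81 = -201.27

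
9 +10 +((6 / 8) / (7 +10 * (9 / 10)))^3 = 19.00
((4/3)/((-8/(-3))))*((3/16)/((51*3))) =1/1632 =0.00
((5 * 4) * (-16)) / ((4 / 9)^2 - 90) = 12960 / 3637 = 3.56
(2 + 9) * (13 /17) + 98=1809 /17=106.41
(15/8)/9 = 5/24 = 0.21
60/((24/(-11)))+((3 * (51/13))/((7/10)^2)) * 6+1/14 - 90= 16998/637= 26.68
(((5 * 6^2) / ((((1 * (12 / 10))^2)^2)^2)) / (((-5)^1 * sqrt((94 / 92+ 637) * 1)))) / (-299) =390625 * sqrt(150006) / 136474258752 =0.00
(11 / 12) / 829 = 11 / 9948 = 0.00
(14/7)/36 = 1/18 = 0.06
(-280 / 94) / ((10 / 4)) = -56 / 47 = -1.19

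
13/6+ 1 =19/6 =3.17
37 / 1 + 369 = 406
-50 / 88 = -25 / 44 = -0.57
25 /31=0.81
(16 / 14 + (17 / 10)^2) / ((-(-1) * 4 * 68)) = 2823 / 190400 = 0.01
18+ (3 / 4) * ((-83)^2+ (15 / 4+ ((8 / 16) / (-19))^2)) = 7490841 / 1444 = 5187.56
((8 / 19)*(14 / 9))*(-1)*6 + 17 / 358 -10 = -283283 / 20406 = -13.88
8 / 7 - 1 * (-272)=1912 / 7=273.14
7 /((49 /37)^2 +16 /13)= 124579 /53117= 2.35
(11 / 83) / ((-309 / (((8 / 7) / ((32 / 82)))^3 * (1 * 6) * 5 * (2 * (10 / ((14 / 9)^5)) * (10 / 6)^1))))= -1865286559125 / 1577065079968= -1.18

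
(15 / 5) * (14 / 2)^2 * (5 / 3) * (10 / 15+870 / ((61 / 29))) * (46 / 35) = 24411464 / 183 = 133395.98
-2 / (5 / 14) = -5.60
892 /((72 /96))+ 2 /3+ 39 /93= 36903 /31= 1190.42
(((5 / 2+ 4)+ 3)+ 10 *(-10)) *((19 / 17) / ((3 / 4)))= -6878 / 51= -134.86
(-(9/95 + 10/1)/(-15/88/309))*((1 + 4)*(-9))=-78231384/95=-823488.25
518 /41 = 12.63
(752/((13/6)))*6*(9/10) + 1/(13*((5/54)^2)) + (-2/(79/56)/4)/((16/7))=193387451/102700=1883.03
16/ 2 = 8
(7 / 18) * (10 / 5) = 7 / 9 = 0.78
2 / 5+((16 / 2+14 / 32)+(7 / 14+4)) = 1067 / 80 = 13.34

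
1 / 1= 1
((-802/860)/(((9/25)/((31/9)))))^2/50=1.59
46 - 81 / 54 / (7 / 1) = 641 / 14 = 45.79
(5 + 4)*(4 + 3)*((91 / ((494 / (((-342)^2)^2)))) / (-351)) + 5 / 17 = -99964218247 / 221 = -452326779.40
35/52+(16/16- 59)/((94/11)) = -14943/2444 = -6.11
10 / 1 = 10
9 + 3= 12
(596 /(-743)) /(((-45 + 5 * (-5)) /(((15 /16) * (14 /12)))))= 149 /11888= 0.01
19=19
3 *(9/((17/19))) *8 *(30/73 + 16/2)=2519856/1241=2030.50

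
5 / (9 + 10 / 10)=1 / 2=0.50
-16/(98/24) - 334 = -16558/49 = -337.92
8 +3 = 11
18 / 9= 2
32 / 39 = 0.82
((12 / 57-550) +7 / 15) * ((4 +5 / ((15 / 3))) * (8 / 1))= -1252456 / 57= -21972.91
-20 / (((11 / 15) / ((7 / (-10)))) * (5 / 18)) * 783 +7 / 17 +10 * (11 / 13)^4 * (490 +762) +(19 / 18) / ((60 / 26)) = 173715512265049 / 2884089780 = 60232.35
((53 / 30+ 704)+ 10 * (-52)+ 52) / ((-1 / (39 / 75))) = -92729 / 750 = -123.64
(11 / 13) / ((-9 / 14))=-154 / 117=-1.32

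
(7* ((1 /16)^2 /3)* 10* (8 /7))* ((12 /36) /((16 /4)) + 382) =22925 /576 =39.80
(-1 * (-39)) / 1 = 39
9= 9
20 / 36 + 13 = 122 / 9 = 13.56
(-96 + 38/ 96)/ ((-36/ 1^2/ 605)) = 2776345/ 1728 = 1606.68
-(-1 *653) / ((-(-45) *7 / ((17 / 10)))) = 11101 / 3150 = 3.52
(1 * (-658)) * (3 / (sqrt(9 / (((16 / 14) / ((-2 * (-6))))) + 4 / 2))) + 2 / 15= 2 / 15-1974 * sqrt(386) / 193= -200.81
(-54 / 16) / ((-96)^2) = -0.00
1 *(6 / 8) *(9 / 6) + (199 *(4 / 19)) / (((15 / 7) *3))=52271 / 6840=7.64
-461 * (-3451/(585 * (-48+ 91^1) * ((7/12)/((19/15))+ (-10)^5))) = -120909236/191177119575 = -0.00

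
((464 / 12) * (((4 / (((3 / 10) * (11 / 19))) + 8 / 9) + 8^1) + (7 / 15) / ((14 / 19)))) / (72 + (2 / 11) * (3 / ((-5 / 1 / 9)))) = 17.72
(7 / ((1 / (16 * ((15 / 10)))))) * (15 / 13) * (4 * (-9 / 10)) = -697.85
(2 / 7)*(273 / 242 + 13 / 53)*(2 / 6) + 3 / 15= 222748 / 673365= 0.33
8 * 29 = 232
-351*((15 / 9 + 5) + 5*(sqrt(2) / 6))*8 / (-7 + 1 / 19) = 3705*sqrt(2) / 11 + 29640 / 11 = 3170.88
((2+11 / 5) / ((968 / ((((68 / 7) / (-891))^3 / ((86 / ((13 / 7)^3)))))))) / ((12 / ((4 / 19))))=-43175444 / 5876256483451268145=-0.00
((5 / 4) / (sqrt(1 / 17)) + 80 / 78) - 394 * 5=-76790 / 39 + 5 * sqrt(17) / 4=-1963.82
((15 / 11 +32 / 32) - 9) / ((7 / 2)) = -146 / 77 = -1.90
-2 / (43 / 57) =-114 / 43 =-2.65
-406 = -406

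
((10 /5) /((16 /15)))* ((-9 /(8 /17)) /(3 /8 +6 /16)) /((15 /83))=-4233 /16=-264.56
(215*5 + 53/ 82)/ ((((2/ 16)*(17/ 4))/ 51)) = 4233744/ 41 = 103262.05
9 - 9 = 0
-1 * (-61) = 61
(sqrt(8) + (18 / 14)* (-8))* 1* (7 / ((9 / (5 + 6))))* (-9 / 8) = 99-77* sqrt(2) / 4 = 71.78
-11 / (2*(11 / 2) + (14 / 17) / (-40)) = -3740 / 3733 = -1.00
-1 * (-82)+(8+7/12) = 1087/12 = 90.58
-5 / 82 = -0.06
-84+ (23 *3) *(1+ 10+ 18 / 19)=14067 / 19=740.37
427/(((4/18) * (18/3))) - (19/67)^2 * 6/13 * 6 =74703333/233428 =320.03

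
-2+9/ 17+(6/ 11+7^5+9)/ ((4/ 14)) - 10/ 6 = 33017527/ 561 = 58854.77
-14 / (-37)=14 / 37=0.38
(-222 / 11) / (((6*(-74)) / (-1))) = -1 / 22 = -0.05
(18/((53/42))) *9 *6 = 40824/53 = 770.26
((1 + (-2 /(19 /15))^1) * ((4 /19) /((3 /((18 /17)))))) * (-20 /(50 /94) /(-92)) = -12408 /705755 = -0.02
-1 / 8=-0.12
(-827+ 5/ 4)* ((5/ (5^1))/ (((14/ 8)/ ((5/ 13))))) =-16515/ 91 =-181.48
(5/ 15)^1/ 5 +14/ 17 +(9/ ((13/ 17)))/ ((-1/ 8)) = -309169/ 3315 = -93.26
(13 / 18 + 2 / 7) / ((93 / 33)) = 1397 / 3906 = 0.36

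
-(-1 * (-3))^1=-3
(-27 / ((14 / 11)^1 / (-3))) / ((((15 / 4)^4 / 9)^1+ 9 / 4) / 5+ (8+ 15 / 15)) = 5760 / 1253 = 4.60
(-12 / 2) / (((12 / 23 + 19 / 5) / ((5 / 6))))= -575 / 497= -1.16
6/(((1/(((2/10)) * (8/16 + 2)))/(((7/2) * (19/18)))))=133/12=11.08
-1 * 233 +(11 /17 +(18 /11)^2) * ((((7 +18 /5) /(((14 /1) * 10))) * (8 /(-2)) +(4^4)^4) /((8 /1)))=734331937525619 /411400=1784958525.83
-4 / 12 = -1 / 3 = -0.33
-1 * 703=-703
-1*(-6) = 6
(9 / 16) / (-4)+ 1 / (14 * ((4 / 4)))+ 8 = 3553 / 448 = 7.93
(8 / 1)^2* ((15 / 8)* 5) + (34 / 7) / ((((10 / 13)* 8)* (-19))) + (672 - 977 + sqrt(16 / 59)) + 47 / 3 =4* sqrt(59) / 59 + 4957577 / 15960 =311.15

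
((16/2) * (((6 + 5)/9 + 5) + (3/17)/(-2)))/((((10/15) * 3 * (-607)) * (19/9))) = -3754/196061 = -0.02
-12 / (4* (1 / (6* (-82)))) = 1476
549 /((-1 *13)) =-549 /13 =-42.23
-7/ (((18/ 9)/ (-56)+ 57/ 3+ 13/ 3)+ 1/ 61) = -35868/ 119461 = -0.30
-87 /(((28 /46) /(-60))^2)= -845320.41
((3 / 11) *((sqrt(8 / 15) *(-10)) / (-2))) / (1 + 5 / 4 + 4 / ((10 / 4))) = 40 *sqrt(30) / 847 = 0.26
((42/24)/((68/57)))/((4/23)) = 9177/1088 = 8.43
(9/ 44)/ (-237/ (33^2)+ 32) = 297/ 46148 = 0.01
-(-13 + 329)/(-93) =316/93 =3.40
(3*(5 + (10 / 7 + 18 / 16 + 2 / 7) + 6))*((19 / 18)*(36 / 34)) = 44175 / 952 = 46.40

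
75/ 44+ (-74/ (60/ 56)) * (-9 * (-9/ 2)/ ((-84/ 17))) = 124917/ 220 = 567.80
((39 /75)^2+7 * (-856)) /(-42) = 1248277 /8750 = 142.66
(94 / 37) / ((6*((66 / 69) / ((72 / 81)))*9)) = 4324 / 98901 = 0.04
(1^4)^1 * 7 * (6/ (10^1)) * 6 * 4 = 504/ 5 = 100.80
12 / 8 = 3 / 2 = 1.50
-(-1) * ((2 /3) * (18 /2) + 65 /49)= 359 /49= 7.33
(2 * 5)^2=100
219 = 219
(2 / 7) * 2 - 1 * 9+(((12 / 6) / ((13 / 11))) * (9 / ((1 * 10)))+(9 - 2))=43 / 455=0.09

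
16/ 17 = 0.94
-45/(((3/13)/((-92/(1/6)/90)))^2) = -1430416/45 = -31787.02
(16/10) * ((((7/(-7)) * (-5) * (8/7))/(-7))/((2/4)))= -128/49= -2.61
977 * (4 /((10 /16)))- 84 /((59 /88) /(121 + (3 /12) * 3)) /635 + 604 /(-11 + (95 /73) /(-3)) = 144845166091 /23453090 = 6175.95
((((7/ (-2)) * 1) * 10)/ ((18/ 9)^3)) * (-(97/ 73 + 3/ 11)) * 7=157535/ 3212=49.05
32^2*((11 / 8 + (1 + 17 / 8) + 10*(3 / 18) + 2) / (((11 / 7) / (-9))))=-526848 / 11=-47895.27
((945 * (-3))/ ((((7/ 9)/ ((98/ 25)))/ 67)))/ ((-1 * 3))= 1595538/ 5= 319107.60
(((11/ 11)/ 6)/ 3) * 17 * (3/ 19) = 17/ 114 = 0.15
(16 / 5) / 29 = 16 / 145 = 0.11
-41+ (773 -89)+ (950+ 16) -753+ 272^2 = 74840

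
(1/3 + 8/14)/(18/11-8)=-209/1470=-0.14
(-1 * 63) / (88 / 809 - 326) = 0.19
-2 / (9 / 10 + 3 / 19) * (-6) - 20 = -580 / 67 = -8.66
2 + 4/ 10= 12/ 5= 2.40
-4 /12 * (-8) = 8 /3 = 2.67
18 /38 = 9 /19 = 0.47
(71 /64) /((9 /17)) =1207 /576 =2.10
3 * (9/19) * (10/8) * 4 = 135/19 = 7.11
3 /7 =0.43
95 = 95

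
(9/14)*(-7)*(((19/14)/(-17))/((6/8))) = 57/119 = 0.48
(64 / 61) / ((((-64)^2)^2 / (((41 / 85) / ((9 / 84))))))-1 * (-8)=8155300127 / 1019412480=8.00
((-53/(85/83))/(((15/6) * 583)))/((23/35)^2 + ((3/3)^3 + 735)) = -0.00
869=869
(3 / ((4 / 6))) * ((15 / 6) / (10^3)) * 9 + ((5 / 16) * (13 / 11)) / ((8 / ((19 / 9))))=62951 / 316800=0.20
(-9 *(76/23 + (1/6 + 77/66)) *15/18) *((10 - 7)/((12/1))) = -200/23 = -8.70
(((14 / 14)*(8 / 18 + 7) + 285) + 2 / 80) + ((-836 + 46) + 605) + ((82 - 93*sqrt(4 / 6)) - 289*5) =-451991 / 360 - 31*sqrt(6) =-1331.46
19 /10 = 1.90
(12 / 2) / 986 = 3 / 493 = 0.01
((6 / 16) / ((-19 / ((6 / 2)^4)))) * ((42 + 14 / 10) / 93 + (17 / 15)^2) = -5319 / 1900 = -2.80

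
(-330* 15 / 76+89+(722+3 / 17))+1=482591 / 646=747.04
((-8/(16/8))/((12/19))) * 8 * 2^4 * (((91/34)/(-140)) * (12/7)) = 15808/595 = 26.57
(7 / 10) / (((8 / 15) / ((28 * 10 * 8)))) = 2940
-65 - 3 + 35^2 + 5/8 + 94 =10013/8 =1251.62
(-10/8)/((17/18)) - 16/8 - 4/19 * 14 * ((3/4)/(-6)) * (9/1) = -5/646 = -0.01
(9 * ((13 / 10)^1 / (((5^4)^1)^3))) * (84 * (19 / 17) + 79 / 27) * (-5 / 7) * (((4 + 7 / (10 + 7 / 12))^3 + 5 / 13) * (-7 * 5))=8020259359311 / 680127167968750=0.01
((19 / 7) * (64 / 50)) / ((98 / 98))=608 / 175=3.47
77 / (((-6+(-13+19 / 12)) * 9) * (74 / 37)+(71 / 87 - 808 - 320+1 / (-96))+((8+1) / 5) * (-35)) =-214368 / 4186285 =-0.05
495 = 495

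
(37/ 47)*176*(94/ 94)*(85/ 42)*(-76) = -21033760/ 987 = -21310.80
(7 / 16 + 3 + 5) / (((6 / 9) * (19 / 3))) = 2.00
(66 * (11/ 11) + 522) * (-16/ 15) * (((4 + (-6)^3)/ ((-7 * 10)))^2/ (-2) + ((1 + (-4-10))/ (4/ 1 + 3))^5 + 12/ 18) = 2098403008/ 128625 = 16314.11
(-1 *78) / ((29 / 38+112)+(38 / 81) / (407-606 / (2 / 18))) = -1211703948 / 1751736551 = -0.69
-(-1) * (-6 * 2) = -12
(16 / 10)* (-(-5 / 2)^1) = 4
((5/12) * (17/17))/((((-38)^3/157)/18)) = -2355/109744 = -0.02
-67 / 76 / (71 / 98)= -3283 / 2698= -1.22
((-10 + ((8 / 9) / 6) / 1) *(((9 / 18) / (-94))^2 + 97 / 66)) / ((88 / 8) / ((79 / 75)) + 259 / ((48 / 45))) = -36022556038 / 630056425185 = -0.06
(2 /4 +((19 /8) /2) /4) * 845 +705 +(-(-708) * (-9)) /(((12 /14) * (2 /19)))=-4431657 /64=-69244.64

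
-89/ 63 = -1.41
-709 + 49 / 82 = -58089 / 82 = -708.40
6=6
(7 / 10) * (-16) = -56 / 5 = -11.20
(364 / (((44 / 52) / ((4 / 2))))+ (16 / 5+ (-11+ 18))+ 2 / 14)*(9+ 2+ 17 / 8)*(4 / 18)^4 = 670444 / 24057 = 27.87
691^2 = 477481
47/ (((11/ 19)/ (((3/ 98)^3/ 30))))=8037/ 103531120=0.00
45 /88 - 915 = -80475 /88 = -914.49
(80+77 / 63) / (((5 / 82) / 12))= 239768 / 15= 15984.53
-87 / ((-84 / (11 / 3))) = 319 / 84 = 3.80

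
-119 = -119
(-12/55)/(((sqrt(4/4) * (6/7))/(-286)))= 364/5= 72.80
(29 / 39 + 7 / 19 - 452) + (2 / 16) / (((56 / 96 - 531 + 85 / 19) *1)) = -80129163877 / 177714030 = -450.89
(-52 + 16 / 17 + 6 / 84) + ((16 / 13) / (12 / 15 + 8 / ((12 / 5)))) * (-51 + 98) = -3548085 / 95914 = -36.99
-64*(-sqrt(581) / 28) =16*sqrt(581) / 7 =55.09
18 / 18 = 1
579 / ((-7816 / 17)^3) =-2844627 / 477478314496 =-0.00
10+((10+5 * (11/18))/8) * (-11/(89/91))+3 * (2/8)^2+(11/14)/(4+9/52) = -7.98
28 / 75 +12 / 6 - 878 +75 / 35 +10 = -453329 / 525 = -863.48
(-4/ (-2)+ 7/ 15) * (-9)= -111/ 5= -22.20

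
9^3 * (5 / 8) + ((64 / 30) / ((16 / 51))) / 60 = 273443 / 600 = 455.74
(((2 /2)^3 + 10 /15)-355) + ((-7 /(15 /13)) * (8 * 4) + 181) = -5497 /15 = -366.47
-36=-36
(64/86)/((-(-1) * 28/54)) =1.44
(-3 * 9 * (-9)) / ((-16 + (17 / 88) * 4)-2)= -5346 / 379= -14.11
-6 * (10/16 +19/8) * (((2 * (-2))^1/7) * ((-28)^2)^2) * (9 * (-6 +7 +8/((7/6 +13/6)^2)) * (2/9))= 543707136/25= 21748285.44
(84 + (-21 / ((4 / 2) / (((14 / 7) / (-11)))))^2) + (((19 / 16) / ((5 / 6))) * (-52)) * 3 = -162933 / 1210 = -134.66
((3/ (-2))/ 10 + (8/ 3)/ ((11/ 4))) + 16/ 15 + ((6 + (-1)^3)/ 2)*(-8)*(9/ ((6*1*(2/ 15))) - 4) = -143.11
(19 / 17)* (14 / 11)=266 / 187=1.42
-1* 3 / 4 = -3 / 4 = -0.75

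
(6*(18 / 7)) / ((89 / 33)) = 3564 / 623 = 5.72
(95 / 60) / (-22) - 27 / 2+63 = 13049 / 264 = 49.43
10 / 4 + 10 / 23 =135 / 46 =2.93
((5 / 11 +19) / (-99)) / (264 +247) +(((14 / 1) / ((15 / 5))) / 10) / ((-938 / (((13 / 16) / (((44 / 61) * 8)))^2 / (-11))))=-412484248403 / 1075118140293120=-0.00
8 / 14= 4 / 7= 0.57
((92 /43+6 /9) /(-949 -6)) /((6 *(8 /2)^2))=-181 /5913360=-0.00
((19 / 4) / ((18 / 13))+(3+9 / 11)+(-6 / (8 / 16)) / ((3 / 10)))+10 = -18019 / 792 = -22.75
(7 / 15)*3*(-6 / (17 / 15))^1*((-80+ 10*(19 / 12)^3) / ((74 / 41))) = 9994775 / 60384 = 165.52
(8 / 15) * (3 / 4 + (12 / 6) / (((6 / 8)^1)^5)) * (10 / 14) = 17842 / 5103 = 3.50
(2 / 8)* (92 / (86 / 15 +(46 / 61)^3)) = 78308445 / 20980406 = 3.73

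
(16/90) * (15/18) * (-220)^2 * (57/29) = 3678400/261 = 14093.49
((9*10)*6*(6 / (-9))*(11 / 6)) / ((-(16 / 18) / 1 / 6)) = 4455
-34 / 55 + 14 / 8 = 249 / 220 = 1.13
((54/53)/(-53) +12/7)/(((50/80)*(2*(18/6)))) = 8888/19663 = 0.45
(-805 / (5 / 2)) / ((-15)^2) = -322 / 225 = -1.43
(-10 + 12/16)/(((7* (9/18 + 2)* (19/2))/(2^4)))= -0.89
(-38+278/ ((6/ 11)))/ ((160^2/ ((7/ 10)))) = 1981/ 153600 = 0.01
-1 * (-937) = 937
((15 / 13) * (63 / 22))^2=893025 / 81796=10.92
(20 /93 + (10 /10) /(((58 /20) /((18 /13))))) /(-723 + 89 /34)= -825520 /858749073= -0.00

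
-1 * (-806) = 806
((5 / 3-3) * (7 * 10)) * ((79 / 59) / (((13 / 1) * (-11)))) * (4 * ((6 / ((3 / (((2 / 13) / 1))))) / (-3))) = -353920 / 987129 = -0.36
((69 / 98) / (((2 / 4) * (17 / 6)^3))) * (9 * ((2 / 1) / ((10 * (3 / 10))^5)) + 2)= 4416 / 34391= 0.13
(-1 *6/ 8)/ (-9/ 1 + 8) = 3/ 4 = 0.75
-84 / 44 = -21 / 11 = -1.91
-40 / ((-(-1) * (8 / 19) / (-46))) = 4370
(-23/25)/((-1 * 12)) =23/300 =0.08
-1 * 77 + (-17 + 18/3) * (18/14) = -638/7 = -91.14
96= 96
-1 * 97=-97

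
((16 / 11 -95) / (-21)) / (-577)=-49 / 6347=-0.01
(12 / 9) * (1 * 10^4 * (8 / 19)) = 320000 / 57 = 5614.04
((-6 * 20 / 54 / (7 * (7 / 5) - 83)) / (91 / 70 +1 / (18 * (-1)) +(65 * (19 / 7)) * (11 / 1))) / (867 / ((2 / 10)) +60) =350 / 98398961469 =0.00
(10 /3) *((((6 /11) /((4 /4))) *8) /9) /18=80 /891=0.09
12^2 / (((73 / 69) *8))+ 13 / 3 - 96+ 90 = 3361 / 219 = 15.35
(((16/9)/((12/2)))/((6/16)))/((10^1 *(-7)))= -32/2835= -0.01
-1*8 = -8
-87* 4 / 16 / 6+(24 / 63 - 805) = -135785 / 168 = -808.24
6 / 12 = 1 / 2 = 0.50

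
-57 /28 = -2.04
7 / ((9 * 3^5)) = 7 / 2187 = 0.00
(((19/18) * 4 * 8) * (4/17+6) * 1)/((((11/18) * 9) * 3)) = 64448/5049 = 12.76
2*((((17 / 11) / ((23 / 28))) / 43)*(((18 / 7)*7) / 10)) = 8568 / 54395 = 0.16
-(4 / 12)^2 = -1 / 9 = -0.11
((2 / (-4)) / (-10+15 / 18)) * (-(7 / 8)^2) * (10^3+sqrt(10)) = -3675 / 88 - 147 * sqrt(10) / 3520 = -41.89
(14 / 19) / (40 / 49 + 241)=686 / 225131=0.00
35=35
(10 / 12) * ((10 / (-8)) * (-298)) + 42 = 4229 / 12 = 352.42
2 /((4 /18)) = 9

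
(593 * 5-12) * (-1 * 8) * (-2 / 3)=47248 / 3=15749.33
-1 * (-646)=646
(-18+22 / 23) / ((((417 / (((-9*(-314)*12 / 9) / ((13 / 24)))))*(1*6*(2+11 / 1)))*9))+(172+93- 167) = 474569018 / 4862637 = 97.59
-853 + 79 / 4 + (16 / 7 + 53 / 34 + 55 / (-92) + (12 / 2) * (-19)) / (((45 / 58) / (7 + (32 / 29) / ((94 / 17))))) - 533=-18477533659 / 7718340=-2393.98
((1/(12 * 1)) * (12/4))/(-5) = -1/20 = -0.05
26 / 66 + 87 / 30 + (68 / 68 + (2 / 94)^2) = 3130483 / 728970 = 4.29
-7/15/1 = -7/15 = -0.47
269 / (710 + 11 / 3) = 807 / 2141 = 0.38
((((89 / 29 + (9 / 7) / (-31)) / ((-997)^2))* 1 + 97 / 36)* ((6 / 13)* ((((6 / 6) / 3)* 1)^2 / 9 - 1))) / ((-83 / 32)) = 776658756686080 / 1640120536725489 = 0.47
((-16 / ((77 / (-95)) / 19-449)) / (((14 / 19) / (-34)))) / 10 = -466412 / 2836827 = -0.16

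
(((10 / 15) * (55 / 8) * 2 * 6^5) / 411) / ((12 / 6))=11880 / 137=86.72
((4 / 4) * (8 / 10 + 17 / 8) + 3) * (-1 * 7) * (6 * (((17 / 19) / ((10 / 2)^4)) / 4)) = -84609 / 950000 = -0.09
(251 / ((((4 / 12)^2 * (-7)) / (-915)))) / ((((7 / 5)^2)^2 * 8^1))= 9608.09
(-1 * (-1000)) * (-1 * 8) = -8000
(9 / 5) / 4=9 / 20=0.45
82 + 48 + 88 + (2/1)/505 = 218.00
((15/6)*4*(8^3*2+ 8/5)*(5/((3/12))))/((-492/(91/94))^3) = -2415195055/1545606356328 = -0.00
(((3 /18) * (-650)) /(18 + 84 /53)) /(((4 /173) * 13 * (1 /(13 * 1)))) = -17225 /72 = -239.24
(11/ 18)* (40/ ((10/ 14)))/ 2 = 154/ 9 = 17.11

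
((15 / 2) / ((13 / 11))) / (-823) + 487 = 10420661 / 21398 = 486.99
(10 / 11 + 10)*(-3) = -360 / 11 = -32.73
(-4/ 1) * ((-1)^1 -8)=36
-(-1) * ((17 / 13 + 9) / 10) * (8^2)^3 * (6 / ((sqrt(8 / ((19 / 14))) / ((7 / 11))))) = 26345472 * sqrt(133) / 715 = 424938.19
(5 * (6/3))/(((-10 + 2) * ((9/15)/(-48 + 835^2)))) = -1452452.08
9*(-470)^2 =1988100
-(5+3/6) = -11/2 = -5.50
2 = 2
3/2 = 1.50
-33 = -33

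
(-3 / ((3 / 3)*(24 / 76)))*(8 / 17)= -76 / 17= -4.47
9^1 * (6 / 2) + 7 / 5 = 142 / 5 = 28.40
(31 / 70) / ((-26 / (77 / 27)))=-341 / 7020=-0.05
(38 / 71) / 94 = 19 / 3337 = 0.01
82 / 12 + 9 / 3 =59 / 6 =9.83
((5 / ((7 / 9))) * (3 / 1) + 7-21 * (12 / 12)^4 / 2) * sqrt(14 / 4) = 221 * sqrt(14) / 28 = 29.53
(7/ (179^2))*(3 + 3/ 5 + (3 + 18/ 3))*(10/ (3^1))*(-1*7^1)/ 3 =-686/ 32041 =-0.02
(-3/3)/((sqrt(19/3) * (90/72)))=-4 * sqrt(57)/95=-0.32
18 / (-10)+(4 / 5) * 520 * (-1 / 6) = -1067 / 15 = -71.13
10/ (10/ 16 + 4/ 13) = 1040/ 97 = 10.72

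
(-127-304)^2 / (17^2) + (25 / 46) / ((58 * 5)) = 495611793 / 771052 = 642.77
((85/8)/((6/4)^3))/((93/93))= 85/27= 3.15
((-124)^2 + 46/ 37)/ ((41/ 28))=10501.53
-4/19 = -0.21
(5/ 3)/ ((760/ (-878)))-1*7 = -2035/ 228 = -8.93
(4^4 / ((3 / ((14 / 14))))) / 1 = 256 / 3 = 85.33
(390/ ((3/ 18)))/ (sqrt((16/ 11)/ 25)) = 2925 * sqrt(11) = 9701.13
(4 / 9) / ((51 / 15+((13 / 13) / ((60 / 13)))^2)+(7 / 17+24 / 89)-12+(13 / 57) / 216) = -413956800 / 7330672843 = -0.06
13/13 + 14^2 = 197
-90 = -90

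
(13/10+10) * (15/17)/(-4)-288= -39507/136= -290.49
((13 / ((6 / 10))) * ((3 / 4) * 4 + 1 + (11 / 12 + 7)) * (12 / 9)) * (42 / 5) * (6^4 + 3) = 11269258 / 3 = 3756419.33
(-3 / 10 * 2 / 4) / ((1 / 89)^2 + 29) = -7921 / 1531400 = -0.01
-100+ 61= -39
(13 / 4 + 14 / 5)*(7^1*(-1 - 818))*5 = -693693 / 4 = -173423.25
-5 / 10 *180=-90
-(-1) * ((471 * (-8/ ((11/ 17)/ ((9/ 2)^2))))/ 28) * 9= -5837103/ 154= -37903.27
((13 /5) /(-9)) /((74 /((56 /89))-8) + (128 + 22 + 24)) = -364 /357345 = -0.00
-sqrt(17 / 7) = -sqrt(119) / 7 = -1.56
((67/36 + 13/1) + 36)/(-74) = -1831/2664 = -0.69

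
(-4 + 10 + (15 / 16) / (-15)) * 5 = 475 / 16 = 29.69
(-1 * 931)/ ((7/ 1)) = -133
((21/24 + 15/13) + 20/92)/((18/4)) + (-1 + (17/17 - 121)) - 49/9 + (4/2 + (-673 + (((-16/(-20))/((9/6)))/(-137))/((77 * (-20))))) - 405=-3412005210599/2838735900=-1201.95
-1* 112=-112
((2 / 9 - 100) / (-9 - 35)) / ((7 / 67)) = 30083 / 1386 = 21.70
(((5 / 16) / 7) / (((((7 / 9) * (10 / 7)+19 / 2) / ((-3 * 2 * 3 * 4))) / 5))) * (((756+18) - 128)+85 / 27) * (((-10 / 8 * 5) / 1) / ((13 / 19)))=624399375 / 69524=8981.06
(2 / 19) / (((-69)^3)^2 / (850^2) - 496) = 0.00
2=2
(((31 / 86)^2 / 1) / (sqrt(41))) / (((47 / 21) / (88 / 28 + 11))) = 0.13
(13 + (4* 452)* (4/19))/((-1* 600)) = -2493/3800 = -0.66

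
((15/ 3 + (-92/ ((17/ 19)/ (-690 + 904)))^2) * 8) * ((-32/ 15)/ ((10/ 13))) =-77614430471552/ 7225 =-10742481726.17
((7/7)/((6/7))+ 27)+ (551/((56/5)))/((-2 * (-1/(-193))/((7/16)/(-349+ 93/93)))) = 104863/3072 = 34.14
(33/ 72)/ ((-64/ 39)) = -143/ 512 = -0.28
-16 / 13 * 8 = -128 / 13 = -9.85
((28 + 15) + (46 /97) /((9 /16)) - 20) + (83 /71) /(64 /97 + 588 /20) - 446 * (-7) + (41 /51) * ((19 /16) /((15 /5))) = 3146.20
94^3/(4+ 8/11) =175700.46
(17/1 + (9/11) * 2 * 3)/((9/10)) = 2410/99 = 24.34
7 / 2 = 3.50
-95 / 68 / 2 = -95 / 136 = -0.70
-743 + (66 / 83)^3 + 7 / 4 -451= -2725702219 / 2287148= -1191.75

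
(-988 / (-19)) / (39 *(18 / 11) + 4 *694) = 286 / 15619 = 0.02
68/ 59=1.15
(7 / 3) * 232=1624 / 3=541.33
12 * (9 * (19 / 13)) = 2052 / 13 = 157.85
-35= -35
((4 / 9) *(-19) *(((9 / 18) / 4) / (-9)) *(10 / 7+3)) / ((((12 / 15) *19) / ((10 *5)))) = 3875 / 2268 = 1.71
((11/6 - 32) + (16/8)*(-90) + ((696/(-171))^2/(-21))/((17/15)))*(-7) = 163052137/110466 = 1476.04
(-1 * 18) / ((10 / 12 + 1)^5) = -139968 / 161051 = -0.87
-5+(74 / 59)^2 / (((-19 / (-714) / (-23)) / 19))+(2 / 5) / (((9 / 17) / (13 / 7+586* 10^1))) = -21409.67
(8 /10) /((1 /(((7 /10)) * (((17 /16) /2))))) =0.30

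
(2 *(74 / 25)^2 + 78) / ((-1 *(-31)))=59702 / 19375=3.08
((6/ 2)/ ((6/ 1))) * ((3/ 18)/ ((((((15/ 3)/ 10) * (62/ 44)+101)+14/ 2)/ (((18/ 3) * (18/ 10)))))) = 198/ 23915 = 0.01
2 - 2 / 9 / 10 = 89 / 45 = 1.98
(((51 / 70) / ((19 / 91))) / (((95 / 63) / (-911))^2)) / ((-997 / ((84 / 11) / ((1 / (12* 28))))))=-30819099789694944 / 9402831625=-3277640.29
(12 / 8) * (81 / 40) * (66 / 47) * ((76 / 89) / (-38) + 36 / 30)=1050489 / 209150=5.02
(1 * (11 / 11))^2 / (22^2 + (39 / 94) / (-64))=6016 / 2911705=0.00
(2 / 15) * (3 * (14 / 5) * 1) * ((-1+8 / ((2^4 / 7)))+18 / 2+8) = 546 / 25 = 21.84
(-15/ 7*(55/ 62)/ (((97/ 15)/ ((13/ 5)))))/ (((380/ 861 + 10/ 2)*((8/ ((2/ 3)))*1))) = -263835/ 22540472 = -0.01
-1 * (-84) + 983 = 1067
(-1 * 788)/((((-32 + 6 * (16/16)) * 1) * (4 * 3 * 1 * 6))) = 197/468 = 0.42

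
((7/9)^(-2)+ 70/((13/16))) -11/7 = 54932/637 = 86.24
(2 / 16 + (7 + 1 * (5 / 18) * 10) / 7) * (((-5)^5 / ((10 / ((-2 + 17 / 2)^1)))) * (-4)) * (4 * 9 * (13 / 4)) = 81014375 / 56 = 1446685.27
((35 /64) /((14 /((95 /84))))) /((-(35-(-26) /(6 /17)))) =-475 /1168384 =-0.00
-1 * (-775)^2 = -600625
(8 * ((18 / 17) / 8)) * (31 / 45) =62 / 85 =0.73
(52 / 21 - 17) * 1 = -305 / 21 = -14.52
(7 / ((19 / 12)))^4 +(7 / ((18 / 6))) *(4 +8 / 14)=153531680 / 390963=392.70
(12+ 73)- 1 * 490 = -405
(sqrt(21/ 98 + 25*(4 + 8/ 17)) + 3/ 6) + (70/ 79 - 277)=-43547/ 158 + sqrt(6342938)/ 238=-265.03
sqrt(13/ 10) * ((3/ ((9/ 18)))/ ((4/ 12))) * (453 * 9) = 36693 * sqrt(130)/ 5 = 83672.91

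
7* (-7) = -49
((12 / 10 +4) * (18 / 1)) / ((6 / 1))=78 / 5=15.60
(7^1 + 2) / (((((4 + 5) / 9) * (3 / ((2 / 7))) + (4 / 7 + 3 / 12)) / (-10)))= -2520 / 317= -7.95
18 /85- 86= -7292 /85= -85.79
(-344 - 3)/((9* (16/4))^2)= -0.27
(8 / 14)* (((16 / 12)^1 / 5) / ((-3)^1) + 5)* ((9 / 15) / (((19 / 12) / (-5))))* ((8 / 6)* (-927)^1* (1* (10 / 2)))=4370496 / 133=32860.87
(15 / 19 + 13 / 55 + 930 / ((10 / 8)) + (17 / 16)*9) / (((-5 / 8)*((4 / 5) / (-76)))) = 12616717 / 110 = 114697.43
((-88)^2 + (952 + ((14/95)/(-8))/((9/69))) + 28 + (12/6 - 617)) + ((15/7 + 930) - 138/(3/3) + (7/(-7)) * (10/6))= 23677551/2660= 8901.33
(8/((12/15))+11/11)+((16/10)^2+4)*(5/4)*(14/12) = 617/30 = 20.57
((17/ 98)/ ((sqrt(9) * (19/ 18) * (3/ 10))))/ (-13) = -170/ 12103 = -0.01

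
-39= -39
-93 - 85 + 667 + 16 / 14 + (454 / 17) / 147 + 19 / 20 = 24553901 / 49980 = 491.27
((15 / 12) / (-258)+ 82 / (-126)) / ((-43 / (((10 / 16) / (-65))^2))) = 1093 / 775337472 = 0.00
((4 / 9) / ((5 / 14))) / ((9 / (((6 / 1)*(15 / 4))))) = 28 / 9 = 3.11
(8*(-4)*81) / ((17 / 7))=-18144 / 17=-1067.29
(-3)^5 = -243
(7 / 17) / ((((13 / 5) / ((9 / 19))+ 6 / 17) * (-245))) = -9 / 31283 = -0.00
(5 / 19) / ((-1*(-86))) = 5 / 1634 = 0.00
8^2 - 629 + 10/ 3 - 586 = -3443/ 3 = -1147.67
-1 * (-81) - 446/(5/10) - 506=-1317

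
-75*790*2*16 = -1896000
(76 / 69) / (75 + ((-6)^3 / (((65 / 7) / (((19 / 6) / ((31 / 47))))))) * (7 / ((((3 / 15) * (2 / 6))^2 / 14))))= -30628 / 68474118915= -0.00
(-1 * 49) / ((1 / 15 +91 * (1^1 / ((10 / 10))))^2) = -11025 / 1865956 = -0.01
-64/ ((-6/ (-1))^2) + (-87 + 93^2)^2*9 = 5937935348/ 9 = 659770594.22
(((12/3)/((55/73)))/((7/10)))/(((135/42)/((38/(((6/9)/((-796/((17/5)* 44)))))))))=-4416208/6171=-715.64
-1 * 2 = -2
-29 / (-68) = 29 / 68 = 0.43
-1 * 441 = -441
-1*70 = -70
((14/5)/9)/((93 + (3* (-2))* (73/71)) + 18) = 994/334935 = 0.00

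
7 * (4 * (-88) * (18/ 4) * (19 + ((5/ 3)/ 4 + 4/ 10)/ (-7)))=-1046892/ 5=-209378.40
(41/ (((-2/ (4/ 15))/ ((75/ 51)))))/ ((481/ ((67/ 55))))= -5494/ 269841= -0.02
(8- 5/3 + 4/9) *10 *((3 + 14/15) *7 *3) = 50386/9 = 5598.44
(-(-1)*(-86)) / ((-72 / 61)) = 2623 / 36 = 72.86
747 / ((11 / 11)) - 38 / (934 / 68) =347557 / 467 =744.23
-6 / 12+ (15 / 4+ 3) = 25 / 4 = 6.25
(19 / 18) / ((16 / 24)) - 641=-7673 / 12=-639.42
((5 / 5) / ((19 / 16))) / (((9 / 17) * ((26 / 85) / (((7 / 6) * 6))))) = 80920 / 2223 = 36.40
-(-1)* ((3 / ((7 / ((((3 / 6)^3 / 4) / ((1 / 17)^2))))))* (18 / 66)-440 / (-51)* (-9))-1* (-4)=-3040711 / 41888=-72.59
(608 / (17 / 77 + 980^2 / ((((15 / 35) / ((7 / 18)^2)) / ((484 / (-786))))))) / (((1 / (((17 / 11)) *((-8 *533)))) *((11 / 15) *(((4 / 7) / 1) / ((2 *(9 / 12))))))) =1160077830780960 / 16880472429887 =68.72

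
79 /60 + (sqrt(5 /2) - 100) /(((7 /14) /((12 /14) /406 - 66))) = 1125508259 /85260 - 93783*sqrt(10) /1421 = 12992.19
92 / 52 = 1.77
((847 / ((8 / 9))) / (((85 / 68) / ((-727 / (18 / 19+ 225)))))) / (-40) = 11699611 / 190800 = 61.32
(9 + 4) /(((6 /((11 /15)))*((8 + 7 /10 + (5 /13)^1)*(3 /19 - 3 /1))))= -35321 /573966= -0.06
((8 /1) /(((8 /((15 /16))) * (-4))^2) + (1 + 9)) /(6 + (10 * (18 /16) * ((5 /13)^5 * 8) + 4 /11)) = 267847428563 /190606606336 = 1.41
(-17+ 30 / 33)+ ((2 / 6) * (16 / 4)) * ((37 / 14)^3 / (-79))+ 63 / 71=-1970058661 / 126976542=-15.52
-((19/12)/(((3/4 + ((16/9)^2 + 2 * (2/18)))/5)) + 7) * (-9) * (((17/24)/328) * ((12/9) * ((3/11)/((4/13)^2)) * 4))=3957447/1486496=2.66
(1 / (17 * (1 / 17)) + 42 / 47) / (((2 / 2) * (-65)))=-0.03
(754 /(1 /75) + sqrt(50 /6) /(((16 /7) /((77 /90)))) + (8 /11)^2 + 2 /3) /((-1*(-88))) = 642.64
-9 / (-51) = 3 / 17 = 0.18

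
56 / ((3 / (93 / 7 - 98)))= -4744 / 3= -1581.33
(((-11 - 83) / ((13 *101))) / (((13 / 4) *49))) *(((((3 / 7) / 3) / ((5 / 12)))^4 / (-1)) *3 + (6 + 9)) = -8440134792 / 1255094238125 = -0.01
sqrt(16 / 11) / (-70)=-2*sqrt(11) / 385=-0.02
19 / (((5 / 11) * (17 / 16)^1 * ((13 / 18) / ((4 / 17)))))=240768 / 18785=12.82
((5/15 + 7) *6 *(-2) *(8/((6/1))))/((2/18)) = -1056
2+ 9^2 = 83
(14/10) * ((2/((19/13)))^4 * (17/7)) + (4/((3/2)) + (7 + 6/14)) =301280692/13683705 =22.02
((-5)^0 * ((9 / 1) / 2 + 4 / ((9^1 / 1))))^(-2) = 324 / 7921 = 0.04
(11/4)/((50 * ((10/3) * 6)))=11/4000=0.00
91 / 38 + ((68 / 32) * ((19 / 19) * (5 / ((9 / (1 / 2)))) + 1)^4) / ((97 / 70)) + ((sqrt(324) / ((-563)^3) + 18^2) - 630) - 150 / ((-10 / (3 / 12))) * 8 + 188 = -11257717315426881565 / 138102179161656384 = -81.52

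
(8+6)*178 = 2492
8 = 8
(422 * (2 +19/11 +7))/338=24898/1859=13.39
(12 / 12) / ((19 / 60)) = 60 / 19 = 3.16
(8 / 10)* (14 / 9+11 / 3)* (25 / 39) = 940 / 351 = 2.68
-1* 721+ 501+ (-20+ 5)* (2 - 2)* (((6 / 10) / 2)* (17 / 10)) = -220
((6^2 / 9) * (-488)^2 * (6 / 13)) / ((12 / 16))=7620608 / 13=586200.62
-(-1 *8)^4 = -4096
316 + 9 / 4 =1273 / 4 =318.25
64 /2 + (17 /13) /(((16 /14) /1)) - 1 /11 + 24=65269 /1144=57.05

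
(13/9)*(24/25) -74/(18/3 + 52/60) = -72538/7725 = -9.39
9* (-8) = -72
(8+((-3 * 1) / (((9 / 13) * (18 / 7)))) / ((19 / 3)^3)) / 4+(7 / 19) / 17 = 1884317 / 932824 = 2.02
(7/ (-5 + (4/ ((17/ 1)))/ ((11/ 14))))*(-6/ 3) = 2618/ 879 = 2.98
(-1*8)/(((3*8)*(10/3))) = -0.10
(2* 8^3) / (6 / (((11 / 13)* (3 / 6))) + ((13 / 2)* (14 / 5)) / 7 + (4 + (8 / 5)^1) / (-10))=281600 / 4461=63.12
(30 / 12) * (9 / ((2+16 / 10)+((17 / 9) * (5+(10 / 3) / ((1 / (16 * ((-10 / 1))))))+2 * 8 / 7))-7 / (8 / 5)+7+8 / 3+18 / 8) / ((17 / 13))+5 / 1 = 873036805 / 45000624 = 19.40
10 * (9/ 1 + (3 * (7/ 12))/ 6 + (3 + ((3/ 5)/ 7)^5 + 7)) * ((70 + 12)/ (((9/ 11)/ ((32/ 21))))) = 29462.16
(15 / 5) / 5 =3 / 5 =0.60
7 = 7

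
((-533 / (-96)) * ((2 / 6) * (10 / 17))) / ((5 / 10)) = 2665 / 1224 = 2.18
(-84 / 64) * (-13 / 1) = 273 / 16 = 17.06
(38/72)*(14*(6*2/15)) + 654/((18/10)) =16616/45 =369.24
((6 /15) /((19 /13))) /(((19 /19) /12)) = 312 /95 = 3.28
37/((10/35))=129.50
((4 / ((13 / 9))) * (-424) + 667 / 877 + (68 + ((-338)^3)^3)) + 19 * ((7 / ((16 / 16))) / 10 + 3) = -6564372964655443144124303467 / 114010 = -57577168359402185283083.09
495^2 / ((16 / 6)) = 91884.38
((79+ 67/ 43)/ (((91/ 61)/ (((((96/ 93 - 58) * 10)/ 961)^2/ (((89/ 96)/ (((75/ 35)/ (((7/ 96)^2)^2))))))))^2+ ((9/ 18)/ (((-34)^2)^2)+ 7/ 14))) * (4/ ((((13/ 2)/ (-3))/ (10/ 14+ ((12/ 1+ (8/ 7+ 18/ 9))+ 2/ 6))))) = -4260492335768313482375191030215644893964591431680000000/ 884694201021817900153868570185205798315166566685697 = -4815.78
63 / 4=15.75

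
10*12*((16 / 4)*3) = 1440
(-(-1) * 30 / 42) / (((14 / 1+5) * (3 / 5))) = 25 / 399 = 0.06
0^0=1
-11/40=-0.28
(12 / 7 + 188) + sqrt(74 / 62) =sqrt(1147) / 31 + 1328 / 7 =190.81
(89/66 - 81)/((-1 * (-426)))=-5257/28116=-0.19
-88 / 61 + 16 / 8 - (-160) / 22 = 5254 / 671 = 7.83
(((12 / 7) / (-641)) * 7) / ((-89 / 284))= 0.06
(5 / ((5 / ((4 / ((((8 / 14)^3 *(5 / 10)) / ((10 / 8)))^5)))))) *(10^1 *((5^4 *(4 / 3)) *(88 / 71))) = 509991959075908203125 / 28588376064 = 17839137065.16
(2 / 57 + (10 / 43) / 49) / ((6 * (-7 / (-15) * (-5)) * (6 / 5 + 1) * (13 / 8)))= -7360 / 9247623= -0.00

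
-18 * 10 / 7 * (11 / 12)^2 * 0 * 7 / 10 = 0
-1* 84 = -84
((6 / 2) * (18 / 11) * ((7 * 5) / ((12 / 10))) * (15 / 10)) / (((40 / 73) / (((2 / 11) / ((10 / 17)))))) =234549 / 1936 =121.15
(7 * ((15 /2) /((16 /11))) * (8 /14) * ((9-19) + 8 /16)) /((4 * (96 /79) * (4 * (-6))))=82555 /49152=1.68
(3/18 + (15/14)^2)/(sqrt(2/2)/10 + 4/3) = 3865/4214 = 0.92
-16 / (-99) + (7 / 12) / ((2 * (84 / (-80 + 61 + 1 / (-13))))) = 491 / 5148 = 0.10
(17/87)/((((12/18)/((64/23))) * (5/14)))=7616/3335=2.28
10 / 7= 1.43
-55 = -55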